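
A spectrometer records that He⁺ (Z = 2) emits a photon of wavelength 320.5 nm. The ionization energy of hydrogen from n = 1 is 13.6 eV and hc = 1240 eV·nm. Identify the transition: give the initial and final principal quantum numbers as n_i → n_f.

The photon energy is ΔE = hc/λ = 1240 / 320.5 = 3.869 eV.
With Z = 2, ΔE = 54.40 × (1/n_f² − 1/n_i²), so 1/n_f² − 1/n_i² = 0.07112.
Trying n_f = 3 gives 1/n_i² = 0.03999, i.e. n_i ≈ 5; this pair matches.

n_i = 5, n_f = 3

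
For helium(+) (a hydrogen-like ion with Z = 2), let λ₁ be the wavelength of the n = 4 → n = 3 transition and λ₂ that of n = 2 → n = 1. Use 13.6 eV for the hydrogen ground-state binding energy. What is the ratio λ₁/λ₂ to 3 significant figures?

λ ∝ 1/ΔE ∝ 1/(1/n_f² − 1/n_i²), and the Z² and hc factors cancel in the ratio.
λ₁/λ₂ = (1/1² − 1/2²)/(1/3² − 1/4²) = 0.7500/0.04861 = 15.4.

15.4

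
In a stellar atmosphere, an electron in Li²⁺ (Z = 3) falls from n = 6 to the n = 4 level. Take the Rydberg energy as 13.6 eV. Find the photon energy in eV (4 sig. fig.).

4.250 eV

The Bohr energies scale as Z², so for Z = 3: E_n = −122.4/n² eV.
E_6 = −122.4/36 = −3.400 eV and E_4 = −122.4/16 = −7.650 eV.
The photon energy is |E_6 − E_4| = 4.250 eV.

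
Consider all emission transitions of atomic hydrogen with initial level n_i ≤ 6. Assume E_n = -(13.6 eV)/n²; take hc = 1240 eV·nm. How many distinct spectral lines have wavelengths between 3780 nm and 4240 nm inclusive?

1

Enumerate all n_i → n_f pairs with 1 ≤ n_f < n_i ≤ 6 and compute λ = 1240 / [13.6·1·(1/n_f² − 1/n_i²)].
Lines falling in [3780, 4240] nm: 5→4 (4052 nm).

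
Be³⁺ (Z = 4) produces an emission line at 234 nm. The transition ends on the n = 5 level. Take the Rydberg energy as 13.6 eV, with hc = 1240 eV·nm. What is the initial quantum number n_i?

n_i = 8

The photon energy is ΔE = hc/λ = 1240 / 234 = 5.299 eV.
With Z = 4, ΔE = 217.6 × (1/n_f² − 1/n_i²), so 1/n_f² − 1/n_i² = 0.02435.
With n_f = 5: 1/n_i² = 1/25 − 0.02435 = 0.01565, so n_i ≈ 7.99.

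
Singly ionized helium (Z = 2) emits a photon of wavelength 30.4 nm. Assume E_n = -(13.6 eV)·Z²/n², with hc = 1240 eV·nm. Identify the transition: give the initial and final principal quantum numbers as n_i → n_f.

n_i = 2, n_f = 1

The photon energy is ΔE = hc/λ = 1240 / 30.4 = 40.79 eV.
With Z = 2, ΔE = 54.40 × (1/n_f² − 1/n_i²), so 1/n_f² − 1/n_i² = 0.7498.
Trying n_f = 1 gives 1/n_i² = 0.2502, i.e. n_i ≈ 2; this pair matches.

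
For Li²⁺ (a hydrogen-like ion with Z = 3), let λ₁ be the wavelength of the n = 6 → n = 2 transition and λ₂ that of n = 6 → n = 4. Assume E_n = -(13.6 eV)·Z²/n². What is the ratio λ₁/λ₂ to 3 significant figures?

0.156

λ ∝ 1/ΔE ∝ 1/(1/n_f² − 1/n_i²), and the Z² and hc factors cancel in the ratio.
λ₁/λ₂ = (1/4² − 1/6²)/(1/2² − 1/6²) = 0.03472/0.2222 = 0.156.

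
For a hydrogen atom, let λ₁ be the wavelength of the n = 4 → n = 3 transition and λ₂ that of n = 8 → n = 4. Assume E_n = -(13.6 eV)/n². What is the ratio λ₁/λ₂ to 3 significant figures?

λ ∝ 1/ΔE ∝ 1/(1/n_f² − 1/n_i²), and the Z² and hc factors cancel in the ratio.
λ₁/λ₂ = (1/4² − 1/8²)/(1/3² − 1/4²) = 0.04688/0.04861 = 0.964.

0.964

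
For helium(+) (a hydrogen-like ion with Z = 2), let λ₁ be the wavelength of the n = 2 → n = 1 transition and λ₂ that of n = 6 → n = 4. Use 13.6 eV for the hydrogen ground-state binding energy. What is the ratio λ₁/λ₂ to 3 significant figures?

λ ∝ 1/ΔE ∝ 1/(1/n_f² − 1/n_i²), and the Z² and hc factors cancel in the ratio.
λ₁/λ₂ = (1/4² − 1/6²)/(1/1² − 1/2²) = 0.03472/0.7500 = 0.0463.

0.0463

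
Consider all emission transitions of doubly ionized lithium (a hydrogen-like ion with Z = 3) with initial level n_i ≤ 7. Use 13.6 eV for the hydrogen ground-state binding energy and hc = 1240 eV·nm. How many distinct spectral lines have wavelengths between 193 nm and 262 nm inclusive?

2

Enumerate all n_i → n_f pairs with 1 ≤ n_f < n_i ≤ 7 and compute λ = 1240 / [13.6·9·(1/n_f² − 1/n_i²)].
Lines falling in [193, 262] nm: 4→3 (208.4 nm), 7→4 (240.7 nm).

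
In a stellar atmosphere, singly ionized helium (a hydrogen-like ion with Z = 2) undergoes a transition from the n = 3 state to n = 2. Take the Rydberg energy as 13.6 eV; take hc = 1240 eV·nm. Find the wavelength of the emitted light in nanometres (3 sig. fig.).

For Z = 2 the level energies scale as Z², so the effective Rydberg energy is 13.6 × 4 = 54.40 eV.
ΔE = 54.40 × (1/2² − 1/3²) = 54.40 × 0.1389 = 7.556 eV.
λ = hc/ΔE = 1240 / 7.556 = 164 nm.

164 nm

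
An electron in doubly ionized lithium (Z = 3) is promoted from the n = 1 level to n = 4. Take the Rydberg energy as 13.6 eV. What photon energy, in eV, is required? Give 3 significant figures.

115 eV

The Bohr energies scale as Z², so for Z = 3: E_n = −122.4/n² eV.
E_4 = −122.4/16 = −7.650 eV and E_1 = −122.4/1 = −122.4 eV.
The photon energy is |E_4 − E_1| = 115 eV.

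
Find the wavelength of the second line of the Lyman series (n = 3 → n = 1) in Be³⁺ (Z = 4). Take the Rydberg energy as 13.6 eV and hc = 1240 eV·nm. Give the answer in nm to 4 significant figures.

The Lyman series terminates on n_f = 1; the second line has n_i = 1+2 = 3.
ΔE = 217.6 × (1/1² − 1/3²) = 193.4 eV.
λ = 1240 / 193.4 = 6.411 nm.

6.411 nm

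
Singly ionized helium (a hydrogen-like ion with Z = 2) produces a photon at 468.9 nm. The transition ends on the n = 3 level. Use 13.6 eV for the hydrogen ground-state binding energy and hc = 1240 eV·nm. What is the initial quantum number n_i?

n_i = 4

The photon energy is ΔE = hc/λ = 1240 / 468.9 = 2.644 eV.
With Z = 2, ΔE = 54.40 × (1/n_f² − 1/n_i²), so 1/n_f² − 1/n_i² = 0.04861.
With n_f = 3: 1/n_i² = 1/9 − 0.04861 = 0.06250, so n_i ≈ 4.00.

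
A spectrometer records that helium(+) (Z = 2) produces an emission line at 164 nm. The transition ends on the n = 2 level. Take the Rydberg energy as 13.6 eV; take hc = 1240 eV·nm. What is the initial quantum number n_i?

The photon energy is ΔE = hc/λ = 1240 / 164 = 7.561 eV.
With Z = 2, ΔE = 54.40 × (1/n_f² − 1/n_i²), so 1/n_f² − 1/n_i² = 0.1390.
With n_f = 2: 1/n_i² = 1/4 − 0.1390 = 0.1110, so n_i ≈ 3.00.

n_i = 3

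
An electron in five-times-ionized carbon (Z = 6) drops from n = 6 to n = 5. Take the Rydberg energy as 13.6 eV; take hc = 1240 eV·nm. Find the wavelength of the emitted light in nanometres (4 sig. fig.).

207.2 nm

For Z = 6 the level energies scale as Z², so the effective Rydberg energy is 13.6 × 36 = 489.6 eV.
ΔE = 489.6 × (1/5² − 1/6²) = 489.6 × 0.01222 = 5.984 eV.
λ = hc/ΔE = 1240 / 5.984 = 207.2 nm.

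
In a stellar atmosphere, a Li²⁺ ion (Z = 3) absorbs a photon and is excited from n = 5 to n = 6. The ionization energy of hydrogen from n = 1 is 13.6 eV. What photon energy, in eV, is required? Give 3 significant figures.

The Bohr energies scale as Z², so for Z = 3: E_n = −122.4/n² eV.
E_6 = −122.4/36 = −3.400 eV and E_5 = −122.4/25 = −4.896 eV.
The photon energy is |E_6 − E_5| = 1.50 eV.

1.50 eV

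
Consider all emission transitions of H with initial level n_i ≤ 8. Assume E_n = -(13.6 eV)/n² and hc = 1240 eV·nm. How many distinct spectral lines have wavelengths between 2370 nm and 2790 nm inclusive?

1

Enumerate all n_i → n_f pairs with 1 ≤ n_f < n_i ≤ 8 and compute λ = 1240 / [13.6·1·(1/n_f² − 1/n_i²)].
Lines falling in [2370, 2790] nm: 6→4 (2626 nm).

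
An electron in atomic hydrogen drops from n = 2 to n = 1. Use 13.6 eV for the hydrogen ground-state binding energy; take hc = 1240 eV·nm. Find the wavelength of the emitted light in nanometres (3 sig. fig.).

122 nm

ΔE = 13.60 × (1/1² − 1/2²) = 13.60 × 0.7500 = 10.20 eV.
λ = hc/ΔE = 1240 / 10.20 = 122 nm.
This line belongs to the Lyman series.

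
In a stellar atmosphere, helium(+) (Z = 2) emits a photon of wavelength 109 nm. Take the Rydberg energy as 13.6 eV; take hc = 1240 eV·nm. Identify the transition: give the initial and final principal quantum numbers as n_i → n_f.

n_i = 5, n_f = 2

The photon energy is ΔE = hc/λ = 1240 / 109 = 11.38 eV.
With Z = 2, ΔE = 54.40 × (1/n_f² − 1/n_i²), so 1/n_f² − 1/n_i² = 0.2091.
Trying n_f = 2 gives 1/n_i² = 0.04088, i.e. n_i ≈ 5; this pair matches.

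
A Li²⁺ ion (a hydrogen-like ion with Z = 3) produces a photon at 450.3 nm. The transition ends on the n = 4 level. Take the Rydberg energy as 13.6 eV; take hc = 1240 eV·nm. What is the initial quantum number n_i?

n_i = 5

The photon energy is ΔE = hc/λ = 1240 / 450.3 = 2.754 eV.
With Z = 3, ΔE = 122.4 × (1/n_f² − 1/n_i²), so 1/n_f² − 1/n_i² = 0.02250.
With n_f = 4: 1/n_i² = 1/16 − 0.02250 = 0.04000, so n_i ≈ 5.00.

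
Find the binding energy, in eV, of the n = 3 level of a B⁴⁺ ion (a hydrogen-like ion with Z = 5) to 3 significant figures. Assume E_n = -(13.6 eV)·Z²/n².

E_n = −13.6 Z²/n² = −340.0/n² eV for Z = 5.
E_3 = −340.0/9 = −37.8 eV, so ionization (to E = 0) requires 37.8 eV.

37.8 eV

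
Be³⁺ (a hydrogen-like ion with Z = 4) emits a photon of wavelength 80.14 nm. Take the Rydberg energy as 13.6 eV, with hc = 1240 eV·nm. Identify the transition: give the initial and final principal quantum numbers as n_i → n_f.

The photon energy is ΔE = hc/λ = 1240 / 80.14 = 15.47 eV.
With Z = 4, ΔE = 217.6 × (1/n_f² − 1/n_i²), so 1/n_f² − 1/n_i² = 0.07111.
Trying n_f = 3 gives 1/n_i² = 0.04000, i.e. n_i ≈ 5; this pair matches.

n_i = 5, n_f = 3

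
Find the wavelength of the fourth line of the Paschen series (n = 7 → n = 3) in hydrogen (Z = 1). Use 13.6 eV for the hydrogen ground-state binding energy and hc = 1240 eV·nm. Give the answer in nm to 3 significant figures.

1010 nm

The Paschen series terminates on n_f = 3; the fourth line has n_i = 3+4 = 7.
ΔE = 13.60 × (1/3² − 1/7²) = 1.234 eV.
λ = 1240 / 1.234 = 1010 nm.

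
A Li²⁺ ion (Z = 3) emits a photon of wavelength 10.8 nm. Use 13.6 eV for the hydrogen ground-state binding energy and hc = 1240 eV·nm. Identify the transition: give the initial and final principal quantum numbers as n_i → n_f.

The photon energy is ΔE = hc/λ = 1240 / 10.8 = 114.8 eV.
With Z = 3, ΔE = 122.4 × (1/n_f² − 1/n_i²), so 1/n_f² − 1/n_i² = 0.9380.
Trying n_f = 1 gives 1/n_i² = 0.06197, i.e. n_i ≈ 4; this pair matches.

n_i = 4, n_f = 1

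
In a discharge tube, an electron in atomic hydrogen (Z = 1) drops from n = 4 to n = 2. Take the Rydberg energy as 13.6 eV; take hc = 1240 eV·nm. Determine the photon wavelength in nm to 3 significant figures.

ΔE = 13.60 × (1/2² − 1/4²) = 13.60 × 0.1875 = 2.550 eV.
λ = hc/ΔE = 1240 / 2.550 = 486 nm.
This line belongs to the Balmer series.

486 nm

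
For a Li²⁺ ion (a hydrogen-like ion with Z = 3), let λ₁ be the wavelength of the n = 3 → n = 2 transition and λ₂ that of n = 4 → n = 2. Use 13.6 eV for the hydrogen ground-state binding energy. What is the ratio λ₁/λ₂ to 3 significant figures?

λ ∝ 1/ΔE ∝ 1/(1/n_f² − 1/n_i²), and the Z² and hc factors cancel in the ratio.
λ₁/λ₂ = (1/2² − 1/4²)/(1/2² − 1/3²) = 0.1875/0.1389 = 1.35.

1.35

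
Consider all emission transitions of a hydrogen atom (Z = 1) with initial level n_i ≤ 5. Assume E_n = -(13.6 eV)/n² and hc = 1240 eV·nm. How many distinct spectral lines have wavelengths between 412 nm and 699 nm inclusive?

3

Enumerate all n_i → n_f pairs with 1 ≤ n_f < n_i ≤ 5 and compute λ = 1240 / [13.6·1·(1/n_f² − 1/n_i²)].
Lines falling in [412, 699] nm: 5→2 (434.2 nm), 4→2 (486.3 nm), 3→2 (656.5 nm).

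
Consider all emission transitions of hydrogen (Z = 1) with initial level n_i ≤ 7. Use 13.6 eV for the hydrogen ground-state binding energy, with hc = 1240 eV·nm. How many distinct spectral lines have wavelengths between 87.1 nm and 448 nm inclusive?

9

Enumerate all n_i → n_f pairs with 1 ≤ n_f < n_i ≤ 7 and compute λ = 1240 / [13.6·1·(1/n_f² − 1/n_i²)].
Lines falling in [87.1, 448] nm: 7→1 (93.08 nm), 6→1 (93.78 nm), 5→1 (94.98 nm), 4→1 (97.25 nm), 3→1 (102.6 nm), 2→1 (121.6 nm), 7→2 (397.1 nm), 6→2 (410.3 nm), 5→2 (434.2 nm).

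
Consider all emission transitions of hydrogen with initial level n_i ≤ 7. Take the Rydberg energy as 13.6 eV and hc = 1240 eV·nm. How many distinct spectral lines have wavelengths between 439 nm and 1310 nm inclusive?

Enumerate all n_i → n_f pairs with 1 ≤ n_f < n_i ≤ 7 and compute λ = 1240 / [13.6·1·(1/n_f² − 1/n_i²)].
Lines falling in [439, 1310] nm: 4→2 (486.3 nm), 3→2 (656.5 nm), 7→3 (1005 nm), 6→3 (1094 nm), 5→3 (1282 nm).

5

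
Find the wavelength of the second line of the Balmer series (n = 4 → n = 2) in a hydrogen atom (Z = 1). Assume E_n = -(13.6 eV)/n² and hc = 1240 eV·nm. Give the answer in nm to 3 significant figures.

486 nm

The Balmer series terminates on n_f = 2; the second line has n_i = 2+2 = 4.
ΔE = 13.60 × (1/2² − 1/4²) = 2.550 eV.
λ = 1240 / 2.550 = 486 nm.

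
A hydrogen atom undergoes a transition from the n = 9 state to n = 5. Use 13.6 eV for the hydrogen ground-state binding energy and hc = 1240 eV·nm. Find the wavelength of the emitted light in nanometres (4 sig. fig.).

ΔE = 13.60 × (1/5² − 1/9²) = 13.60 × 0.02765 = 0.3761 eV.
λ = hc/ΔE = 1240 / 0.3761 = 3297 nm.
This line belongs to the Pfund series.

3297 nm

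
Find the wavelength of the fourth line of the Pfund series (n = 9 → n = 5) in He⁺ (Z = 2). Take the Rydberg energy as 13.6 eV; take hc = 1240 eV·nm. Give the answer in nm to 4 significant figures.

The Pfund series terminates on n_f = 5; the fourth line has n_i = 5+4 = 9.
ΔE = 54.40 × (1/5² − 1/9²) = 1.504 eV.
λ = 1240 / 1.504 = 824.3 nm.

824.3 nm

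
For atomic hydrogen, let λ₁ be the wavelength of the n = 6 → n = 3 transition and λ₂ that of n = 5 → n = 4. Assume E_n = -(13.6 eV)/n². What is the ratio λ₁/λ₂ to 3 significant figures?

λ ∝ 1/ΔE ∝ 1/(1/n_f² − 1/n_i²), and the Z² and hc factors cancel in the ratio.
λ₁/λ₂ = (1/4² − 1/5²)/(1/3² − 1/6²) = 0.02250/0.08333 = 0.270.

0.270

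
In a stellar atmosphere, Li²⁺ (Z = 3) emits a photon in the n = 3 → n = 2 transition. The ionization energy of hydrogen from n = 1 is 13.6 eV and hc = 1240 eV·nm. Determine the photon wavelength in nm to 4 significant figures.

72.94 nm

For Z = 3 the level energies scale as Z², so the effective Rydberg energy is 13.6 × 9 = 122.4 eV.
ΔE = 122.4 × (1/2² − 1/3²) = 122.4 × 0.1389 = 17.00 eV.
λ = hc/ΔE = 1240 / 17.00 = 72.94 nm.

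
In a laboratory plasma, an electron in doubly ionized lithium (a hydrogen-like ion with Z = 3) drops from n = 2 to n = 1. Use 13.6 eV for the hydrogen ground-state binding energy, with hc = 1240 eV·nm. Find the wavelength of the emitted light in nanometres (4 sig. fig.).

For Z = 3 the level energies scale as Z², so the effective Rydberg energy is 13.6 × 9 = 122.4 eV.
ΔE = 122.4 × (1/1² − 1/2²) = 122.4 × 0.7500 = 91.80 eV.
λ = hc/ΔE = 1240 / 91.80 = 13.51 nm.

13.51 nm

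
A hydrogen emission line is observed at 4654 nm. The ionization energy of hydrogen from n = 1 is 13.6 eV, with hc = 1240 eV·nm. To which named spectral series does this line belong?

ΔE = 1240/4654 = 0.2664 eV.
This matches 13.6 × (1/5² − 1/7²), so n_f = 5: the Pfund series.

Pfund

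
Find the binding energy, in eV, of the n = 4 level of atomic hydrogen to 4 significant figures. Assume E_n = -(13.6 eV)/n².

0.8500 eV

E_4 = −13.60/16 = −0.8500 eV, so ionization (to E = 0) requires 0.8500 eV.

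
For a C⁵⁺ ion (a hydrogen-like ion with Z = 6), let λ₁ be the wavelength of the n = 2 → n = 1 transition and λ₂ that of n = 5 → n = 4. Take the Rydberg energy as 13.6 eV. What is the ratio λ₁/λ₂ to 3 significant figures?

0.0300

λ ∝ 1/ΔE ∝ 1/(1/n_f² − 1/n_i²), and the Z² and hc factors cancel in the ratio.
λ₁/λ₂ = (1/4² − 1/5²)/(1/1² − 1/2²) = 0.02250/0.7500 = 0.0300.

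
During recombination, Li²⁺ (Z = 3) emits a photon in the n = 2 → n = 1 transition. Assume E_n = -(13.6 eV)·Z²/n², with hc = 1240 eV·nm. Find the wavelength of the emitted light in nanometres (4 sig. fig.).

For Z = 3 the level energies scale as Z², so the effective Rydberg energy is 13.6 × 9 = 122.4 eV.
ΔE = 122.4 × (1/1² − 1/2²) = 122.4 × 0.7500 = 91.80 eV.
λ = hc/ΔE = 1240 / 91.80 = 13.51 nm.

13.51 nm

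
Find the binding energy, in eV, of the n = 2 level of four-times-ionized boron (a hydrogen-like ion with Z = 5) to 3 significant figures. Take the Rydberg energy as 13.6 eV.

E_n = −13.6 Z²/n² = −340.0/n² eV for Z = 5.
E_2 = −340.0/4 = −85.0 eV, so ionization (to E = 0) requires 85.0 eV.

85.0 eV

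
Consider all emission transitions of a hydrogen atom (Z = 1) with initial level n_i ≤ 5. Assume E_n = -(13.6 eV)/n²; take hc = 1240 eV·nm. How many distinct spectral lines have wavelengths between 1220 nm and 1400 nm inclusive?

Enumerate all n_i → n_f pairs with 1 ≤ n_f < n_i ≤ 5 and compute λ = 1240 / [13.6·1·(1/n_f² − 1/n_i²)].
Lines falling in [1220, 1400] nm: 5→3 (1282 nm).

1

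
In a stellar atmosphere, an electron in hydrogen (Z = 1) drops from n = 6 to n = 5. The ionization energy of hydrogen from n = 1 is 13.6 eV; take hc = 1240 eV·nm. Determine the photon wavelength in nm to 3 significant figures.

7460 nm

ΔE = 13.60 × (1/5² − 1/6²) = 13.60 × 0.01222 = 0.1662 eV.
λ = hc/ΔE = 1240 / 0.1662 = 7460 nm.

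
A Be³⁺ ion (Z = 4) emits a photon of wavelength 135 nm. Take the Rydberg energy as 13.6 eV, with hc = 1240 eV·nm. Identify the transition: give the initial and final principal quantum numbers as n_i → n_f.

n_i = 7, n_f = 4

The photon energy is ΔE = hc/λ = 1240 / 135 = 9.185 eV.
With Z = 4, ΔE = 217.6 × (1/n_f² − 1/n_i²), so 1/n_f² − 1/n_i² = 0.04221.
Trying n_f = 4 gives 1/n_i² = 0.02029, i.e. n_i ≈ 7; this pair matches.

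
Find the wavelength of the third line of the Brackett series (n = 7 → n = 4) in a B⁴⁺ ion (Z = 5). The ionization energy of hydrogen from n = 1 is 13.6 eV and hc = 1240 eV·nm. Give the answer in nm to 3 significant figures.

The Brackett series terminates on n_f = 4; the third line has n_i = 4+3 = 7.
ΔE = 340.0 × (1/4² − 1/7²) = 14.31 eV.
λ = 1240 / 14.31 = 86.6 nm.

86.6 nm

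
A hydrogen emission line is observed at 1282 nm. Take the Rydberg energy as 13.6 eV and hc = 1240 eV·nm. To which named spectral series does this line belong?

ΔE = 1240/1282 = 0.9672 eV.
This matches 13.6 × (1/3² − 1/5²), so n_f = 3: the Paschen series.

Paschen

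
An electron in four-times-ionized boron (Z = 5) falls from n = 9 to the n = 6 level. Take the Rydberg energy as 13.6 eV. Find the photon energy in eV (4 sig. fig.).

5.247 eV

The Bohr energies scale as Z², so for Z = 5: E_n = −340.0/n² eV.
E_9 = −340.0/81 = −4.198 eV and E_6 = −340.0/36 = −9.444 eV.
The photon energy is |E_9 − E_6| = 5.247 eV.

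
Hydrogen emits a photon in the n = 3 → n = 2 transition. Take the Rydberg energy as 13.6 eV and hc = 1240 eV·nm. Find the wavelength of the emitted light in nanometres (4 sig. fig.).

ΔE = 13.60 × (1/2² − 1/3²) = 13.60 × 0.1389 = 1.889 eV.
λ = hc/ΔE = 1240 / 1.889 = 656.5 nm.
This line belongs to the Balmer series.

656.5 nm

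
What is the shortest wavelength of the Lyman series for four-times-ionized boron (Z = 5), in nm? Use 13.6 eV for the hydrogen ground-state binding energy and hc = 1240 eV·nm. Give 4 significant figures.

3.647 nm

The Lyman series has lower level n_f = 1; the series limit corresponds to n_i → ∞.
ΔE_max = 13.6 × 25 / 1² = 340.0 eV.
λ_min = 1240 / 340.0 = 3.647 nm.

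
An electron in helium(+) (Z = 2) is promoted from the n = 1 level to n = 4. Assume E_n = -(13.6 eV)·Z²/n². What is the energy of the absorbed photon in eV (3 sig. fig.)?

51.0 eV

The Bohr energies scale as Z², so for Z = 2: E_n = −54.40/n² eV.
E_4 = −54.40/16 = −3.400 eV and E_1 = −54.40/1 = −54.40 eV.
The photon energy is |E_4 − E_1| = 51.0 eV.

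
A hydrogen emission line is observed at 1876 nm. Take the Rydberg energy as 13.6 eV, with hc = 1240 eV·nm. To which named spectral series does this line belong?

ΔE = 1240/1876 = 0.6610 eV.
This matches 13.6 × (1/3² − 1/4²), so n_f = 3: the Paschen series.

Paschen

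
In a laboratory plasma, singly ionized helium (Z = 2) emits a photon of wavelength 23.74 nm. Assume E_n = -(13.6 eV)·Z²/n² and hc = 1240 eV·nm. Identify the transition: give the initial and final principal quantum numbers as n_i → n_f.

n_i = 5, n_f = 1

The photon energy is ΔE = hc/λ = 1240 / 23.74 = 52.23 eV.
With Z = 2, ΔE = 54.40 × (1/n_f² − 1/n_i²), so 1/n_f² − 1/n_i² = 0.9602.
Trying n_f = 1 gives 1/n_i² = 0.03984, i.e. n_i ≈ 5; this pair matches.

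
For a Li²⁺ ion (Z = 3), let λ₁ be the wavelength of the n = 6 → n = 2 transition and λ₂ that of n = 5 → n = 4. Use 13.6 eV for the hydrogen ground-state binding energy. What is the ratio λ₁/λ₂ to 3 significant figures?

λ ∝ 1/ΔE ∝ 1/(1/n_f² − 1/n_i²), and the Z² and hc factors cancel in the ratio.
λ₁/λ₂ = (1/4² − 1/5²)/(1/2² − 1/6²) = 0.02250/0.2222 = 0.101.

0.101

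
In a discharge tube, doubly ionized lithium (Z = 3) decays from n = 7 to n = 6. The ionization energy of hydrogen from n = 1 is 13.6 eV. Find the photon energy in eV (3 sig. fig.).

The Bohr energies scale as Z², so for Z = 3: E_n = −122.4/n² eV.
E_7 = −122.4/49 = −2.498 eV and E_6 = −122.4/36 = −3.400 eV.
The photon energy is |E_7 − E_6| = 0.902 eV.

0.902 eV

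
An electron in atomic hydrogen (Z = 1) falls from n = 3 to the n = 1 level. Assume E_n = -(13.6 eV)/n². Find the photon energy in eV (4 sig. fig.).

E_3 = −13.60/9 = −1.511 eV and E_1 = −13.60/1 = −13.60 eV.
The photon energy is |E_3 − E_1| = 12.09 eV.

12.09 eV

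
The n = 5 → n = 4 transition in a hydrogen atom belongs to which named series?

The series is set by the lower level: n_f = 4 is the Brackett series.

Brackett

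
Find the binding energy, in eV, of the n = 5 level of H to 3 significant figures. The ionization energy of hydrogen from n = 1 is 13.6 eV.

0.544 eV

E_5 = −13.60/25 = −0.544 eV, so ionization (to E = 0) requires 0.544 eV.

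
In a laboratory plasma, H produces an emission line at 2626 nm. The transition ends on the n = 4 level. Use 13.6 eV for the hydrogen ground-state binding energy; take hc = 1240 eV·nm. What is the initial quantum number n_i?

n_i = 6

The photon energy is ΔE = hc/λ = 1240 / 2626 = 0.4722 eV.
With Z = 1, ΔE = 13.60 × (1/n_f² − 1/n_i²), so 1/n_f² − 1/n_i² = 0.03472.
With n_f = 4: 1/n_i² = 1/16 − 0.03472 = 0.02778, so n_i ≈ 6.00.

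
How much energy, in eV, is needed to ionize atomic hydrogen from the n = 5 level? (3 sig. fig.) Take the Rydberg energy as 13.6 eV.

0.544 eV

E_5 = −13.60/25 = −0.544 eV, so ionization (to E = 0) requires 0.544 eV.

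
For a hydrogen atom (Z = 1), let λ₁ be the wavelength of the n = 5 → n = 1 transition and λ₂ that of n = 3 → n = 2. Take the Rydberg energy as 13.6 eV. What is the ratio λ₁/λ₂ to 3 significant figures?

0.145

λ ∝ 1/ΔE ∝ 1/(1/n_f² − 1/n_i²), and the Z² and hc factors cancel in the ratio.
λ₁/λ₂ = (1/2² − 1/3²)/(1/1² − 1/5²) = 0.1389/0.9600 = 0.145.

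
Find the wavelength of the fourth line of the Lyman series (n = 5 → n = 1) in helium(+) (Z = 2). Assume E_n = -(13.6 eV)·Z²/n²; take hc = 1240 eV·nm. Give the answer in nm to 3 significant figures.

The Lyman series terminates on n_f = 1; the fourth line has n_i = 1+4 = 5.
ΔE = 54.40 × (1/1² − 1/5²) = 52.22 eV.
λ = 1240 / 52.22 = 23.7 nm.

23.7 nm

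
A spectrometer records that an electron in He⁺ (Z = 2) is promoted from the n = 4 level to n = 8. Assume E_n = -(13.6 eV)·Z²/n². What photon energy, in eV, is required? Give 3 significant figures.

The Bohr energies scale as Z², so for Z = 2: E_n = −54.40/n² eV.
E_8 = −54.40/64 = −0.8500 eV and E_4 = −54.40/16 = −3.400 eV.
The photon energy is |E_8 − E_4| = 2.55 eV.

2.55 eV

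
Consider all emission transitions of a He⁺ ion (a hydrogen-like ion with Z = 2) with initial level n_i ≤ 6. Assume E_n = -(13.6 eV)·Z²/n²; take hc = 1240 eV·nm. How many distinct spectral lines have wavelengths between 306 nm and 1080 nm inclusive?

4

Enumerate all n_i → n_f pairs with 1 ≤ n_f < n_i ≤ 6 and compute λ = 1240 / [13.6·4·(1/n_f² − 1/n_i²)].
Lines falling in [306, 1080] nm: 5→3 (320.5 nm), 4→3 (468.9 nm), 6→4 (656.5 nm), 5→4 (1013 nm).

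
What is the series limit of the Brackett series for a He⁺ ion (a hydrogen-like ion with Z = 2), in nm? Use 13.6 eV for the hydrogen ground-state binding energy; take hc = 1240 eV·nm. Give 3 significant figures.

The Brackett series has lower level n_f = 4; the series limit corresponds to n_i → ∞.
ΔE_max = 13.6 × 4 / 4² = 3.400 eV.
λ_min = 1240 / 3.400 = 365 nm.

365 nm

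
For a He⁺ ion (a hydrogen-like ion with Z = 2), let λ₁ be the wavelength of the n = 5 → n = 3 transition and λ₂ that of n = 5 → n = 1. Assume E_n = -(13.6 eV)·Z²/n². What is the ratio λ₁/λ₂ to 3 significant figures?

13.5

λ ∝ 1/ΔE ∝ 1/(1/n_f² − 1/n_i²), and the Z² and hc factors cancel in the ratio.
λ₁/λ₂ = (1/1² − 1/5²)/(1/3² − 1/5²) = 0.9600/0.07111 = 13.5.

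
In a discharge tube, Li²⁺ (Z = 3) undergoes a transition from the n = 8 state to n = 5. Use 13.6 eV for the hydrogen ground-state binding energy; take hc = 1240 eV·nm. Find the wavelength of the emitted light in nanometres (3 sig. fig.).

For Z = 3 the level energies scale as Z², so the effective Rydberg energy is 13.6 × 9 = 122.4 eV.
ΔE = 122.4 × (1/5² − 1/8²) = 122.4 × 0.02438 = 2.984 eV.
λ = hc/ΔE = 1240 / 2.984 = 416 nm.

416 nm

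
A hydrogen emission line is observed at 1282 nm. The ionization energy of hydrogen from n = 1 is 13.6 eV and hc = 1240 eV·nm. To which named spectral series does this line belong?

Paschen

ΔE = 1240/1282 = 0.9672 eV.
This matches 13.6 × (1/3² − 1/5²), so n_f = 3: the Paschen series.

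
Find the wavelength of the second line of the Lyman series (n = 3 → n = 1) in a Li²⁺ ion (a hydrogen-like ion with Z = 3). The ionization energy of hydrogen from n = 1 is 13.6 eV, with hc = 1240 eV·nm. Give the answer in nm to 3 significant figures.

The Lyman series terminates on n_f = 1; the second line has n_i = 1+2 = 3.
ΔE = 122.4 × (1/1² − 1/3²) = 108.8 eV.
λ = 1240 / 108.8 = 11.4 nm.

11.4 nm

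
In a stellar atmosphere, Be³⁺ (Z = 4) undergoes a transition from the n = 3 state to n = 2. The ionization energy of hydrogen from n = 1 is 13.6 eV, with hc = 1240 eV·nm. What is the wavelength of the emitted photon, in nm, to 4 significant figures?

For Z = 4 the level energies scale as Z², so the effective Rydberg energy is 13.6 × 16 = 217.6 eV.
ΔE = 217.6 × (1/2² − 1/3²) = 217.6 × 0.1389 = 30.22 eV.
λ = hc/ΔE = 1240 / 30.22 = 41.03 nm.

41.03 nm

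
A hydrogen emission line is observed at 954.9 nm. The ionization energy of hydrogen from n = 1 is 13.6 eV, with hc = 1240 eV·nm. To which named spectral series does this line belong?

ΔE = 1240/954.9 = 1.299 eV.
This matches 13.6 × (1/3² − 1/8²), so n_f = 3: the Paschen series.

Paschen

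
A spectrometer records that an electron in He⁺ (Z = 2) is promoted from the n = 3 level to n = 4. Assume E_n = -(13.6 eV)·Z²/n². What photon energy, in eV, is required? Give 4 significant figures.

The Bohr energies scale as Z², so for Z = 2: E_n = −54.40/n² eV.
E_4 = −54.40/16 = −3.400 eV and E_3 = −54.40/9 = −6.044 eV.
The photon energy is |E_4 − E_3| = 2.644 eV.

2.644 eV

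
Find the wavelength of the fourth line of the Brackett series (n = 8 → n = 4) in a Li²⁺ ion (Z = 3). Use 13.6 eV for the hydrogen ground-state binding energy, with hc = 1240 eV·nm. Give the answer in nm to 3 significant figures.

The Brackett series terminates on n_f = 4; the fourth line has n_i = 4+4 = 8.
ΔE = 122.4 × (1/4² − 1/8²) = 5.738 eV.
λ = 1240 / 5.738 = 216 nm.

216 nm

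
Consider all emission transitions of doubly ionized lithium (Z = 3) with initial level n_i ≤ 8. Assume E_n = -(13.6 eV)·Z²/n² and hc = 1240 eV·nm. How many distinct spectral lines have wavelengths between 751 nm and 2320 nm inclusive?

4

Enumerate all n_i → n_f pairs with 1 ≤ n_f < n_i ≤ 8 and compute λ = 1240 / [13.6·9·(1/n_f² − 1/n_i²)].
Lines falling in [751, 2320] nm: 6→5 (828.9 nm), 8→6 (833.6 nm), 7→6 (1375 nm), 8→7 (2118 nm).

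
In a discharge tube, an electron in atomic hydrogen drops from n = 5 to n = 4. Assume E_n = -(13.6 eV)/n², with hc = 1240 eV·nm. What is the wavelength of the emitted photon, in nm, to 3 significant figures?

ΔE = 13.60 × (1/4² − 1/5²) = 13.60 × 0.02250 = 0.3060 eV.
λ = hc/ΔE = 1240 / 0.3060 = 4050 nm.

4050 nm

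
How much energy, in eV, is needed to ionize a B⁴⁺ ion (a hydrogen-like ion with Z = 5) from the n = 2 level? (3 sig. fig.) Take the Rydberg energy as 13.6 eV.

E_n = −13.6 Z²/n² = −340.0/n² eV for Z = 5.
E_2 = −340.0/4 = −85.0 eV, so ionization (to E = 0) requires 85.0 eV.

85.0 eV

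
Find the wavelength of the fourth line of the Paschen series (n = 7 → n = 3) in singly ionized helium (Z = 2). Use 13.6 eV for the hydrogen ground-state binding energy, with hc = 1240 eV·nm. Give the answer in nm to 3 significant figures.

The Paschen series terminates on n_f = 3; the fourth line has n_i = 3+4 = 7.
ΔE = 54.40 × (1/3² − 1/7²) = 4.934 eV.
λ = 1240 / 4.934 = 251 nm.

251 nm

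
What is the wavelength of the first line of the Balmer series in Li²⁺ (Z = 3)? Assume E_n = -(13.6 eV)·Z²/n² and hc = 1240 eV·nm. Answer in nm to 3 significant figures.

72.9 nm

The Balmer series terminates on n_f = 2; the first line has n_i = 2+1 = 3.
ΔE = 122.4 × (1/2² − 1/3²) = 17.00 eV.
λ = 1240 / 17.00 = 72.9 nm.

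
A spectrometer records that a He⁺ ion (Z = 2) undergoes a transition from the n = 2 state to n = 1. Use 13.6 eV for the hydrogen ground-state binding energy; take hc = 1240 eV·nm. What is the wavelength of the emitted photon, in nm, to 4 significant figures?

For Z = 2 the level energies scale as Z², so the effective Rydberg energy is 13.6 × 4 = 54.40 eV.
ΔE = 54.40 × (1/1² − 1/2²) = 54.40 × 0.7500 = 40.80 eV.
λ = hc/ΔE = 1240 / 40.80 = 30.39 nm.

30.39 nm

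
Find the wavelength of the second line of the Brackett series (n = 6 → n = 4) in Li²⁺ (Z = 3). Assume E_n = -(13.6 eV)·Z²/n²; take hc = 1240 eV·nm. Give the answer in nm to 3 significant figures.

The Brackett series terminates on n_f = 4; the second line has n_i = 4+2 = 6.
ΔE = 122.4 × (1/4² − 1/6²) = 4.250 eV.
λ = 1240 / 4.250 = 292 nm.

292 nm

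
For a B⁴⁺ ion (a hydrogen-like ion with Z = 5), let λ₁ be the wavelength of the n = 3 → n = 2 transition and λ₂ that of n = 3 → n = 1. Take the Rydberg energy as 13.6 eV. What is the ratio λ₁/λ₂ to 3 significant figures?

6.40

λ ∝ 1/ΔE ∝ 1/(1/n_f² − 1/n_i²), and the Z² and hc factors cancel in the ratio.
λ₁/λ₂ = (1/1² − 1/3²)/(1/2² − 1/3²) = 0.8889/0.1389 = 6.40.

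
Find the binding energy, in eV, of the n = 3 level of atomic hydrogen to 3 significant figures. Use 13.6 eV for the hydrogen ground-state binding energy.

1.51 eV

E_3 = −13.60/9 = −1.51 eV, so ionization (to E = 0) requires 1.51 eV.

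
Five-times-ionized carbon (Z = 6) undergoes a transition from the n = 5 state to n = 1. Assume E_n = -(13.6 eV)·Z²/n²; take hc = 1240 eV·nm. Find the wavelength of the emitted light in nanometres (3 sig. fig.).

For Z = 6 the level energies scale as Z², so the effective Rydberg energy is 13.6 × 36 = 489.6 eV.
ΔE = 489.6 × (1/1² − 1/5²) = 489.6 × 0.9600 = 470.0 eV.
λ = hc/ΔE = 1240 / 470.0 = 2.64 nm.

2.64 nm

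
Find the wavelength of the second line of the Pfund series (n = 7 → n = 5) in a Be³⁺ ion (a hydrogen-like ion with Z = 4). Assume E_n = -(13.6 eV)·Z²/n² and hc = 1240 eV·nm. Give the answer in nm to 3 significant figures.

The Pfund series terminates on n_f = 5; the second line has n_i = 5+2 = 7.
ΔE = 217.6 × (1/5² − 1/7²) = 4.263 eV.
λ = 1240 / 4.263 = 291 nm.

291 nm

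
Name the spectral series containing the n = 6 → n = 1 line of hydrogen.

Lyman

The series is set by the lower level: n_f = 1 is the Lyman series.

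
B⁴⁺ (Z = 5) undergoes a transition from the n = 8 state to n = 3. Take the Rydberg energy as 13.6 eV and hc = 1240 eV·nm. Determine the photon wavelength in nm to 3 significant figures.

38.2 nm

For Z = 5 the level energies scale as Z², so the effective Rydberg energy is 13.6 × 25 = 340.0 eV.
ΔE = 340.0 × (1/3² − 1/8²) = 340.0 × 0.09549 = 32.47 eV.
λ = hc/ΔE = 1240 / 32.47 = 38.2 nm.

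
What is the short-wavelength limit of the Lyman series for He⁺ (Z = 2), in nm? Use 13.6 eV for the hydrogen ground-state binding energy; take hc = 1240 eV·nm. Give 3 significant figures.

22.8 nm

The Lyman series has lower level n_f = 1; the series limit corresponds to n_i → ∞.
ΔE_max = 13.6 × 4 / 1² = 54.40 eV.
λ_min = 1240 / 54.40 = 22.8 nm.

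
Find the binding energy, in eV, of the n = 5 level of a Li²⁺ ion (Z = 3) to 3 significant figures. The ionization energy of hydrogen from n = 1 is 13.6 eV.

4.90 eV

E_n = −13.6 Z²/n² = −122.4/n² eV for Z = 3.
E_5 = −122.4/25 = −4.90 eV, so ionization (to E = 0) requires 4.90 eV.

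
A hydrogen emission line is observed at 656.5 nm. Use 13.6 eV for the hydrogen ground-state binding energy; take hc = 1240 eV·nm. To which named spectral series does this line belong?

Balmer

ΔE = 1240/656.5 = 1.889 eV.
This matches 13.6 × (1/2² − 1/3²), so n_f = 2: the Balmer series.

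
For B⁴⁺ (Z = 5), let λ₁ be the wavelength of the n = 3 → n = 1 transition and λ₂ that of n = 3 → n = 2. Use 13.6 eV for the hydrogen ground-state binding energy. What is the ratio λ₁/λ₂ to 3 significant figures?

0.156

λ ∝ 1/ΔE ∝ 1/(1/n_f² − 1/n_i²), and the Z² and hc factors cancel in the ratio.
λ₁/λ₂ = (1/2² − 1/3²)/(1/1² − 1/3²) = 0.1389/0.8889 = 0.156.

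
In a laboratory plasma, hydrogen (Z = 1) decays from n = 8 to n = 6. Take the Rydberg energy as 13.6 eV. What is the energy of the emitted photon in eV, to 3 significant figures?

0.165 eV

E_8 = −13.60/64 = −0.2125 eV and E_6 = −13.60/36 = −0.3778 eV.
The photon energy is |E_8 − E_6| = 0.165 eV.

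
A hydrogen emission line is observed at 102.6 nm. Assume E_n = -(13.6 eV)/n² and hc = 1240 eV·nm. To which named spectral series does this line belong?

ΔE = 1240/102.6 = 12.09 eV.
This matches 13.6 × (1/1² − 1/3²), so n_f = 1: the Lyman series.

Lyman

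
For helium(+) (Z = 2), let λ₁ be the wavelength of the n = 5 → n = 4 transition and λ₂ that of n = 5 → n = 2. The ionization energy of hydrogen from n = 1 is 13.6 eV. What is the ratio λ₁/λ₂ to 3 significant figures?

9.33

λ ∝ 1/ΔE ∝ 1/(1/n_f² − 1/n_i²), and the Z² and hc factors cancel in the ratio.
λ₁/λ₂ = (1/2² − 1/5²)/(1/4² − 1/5²) = 0.2100/0.02250 = 9.33.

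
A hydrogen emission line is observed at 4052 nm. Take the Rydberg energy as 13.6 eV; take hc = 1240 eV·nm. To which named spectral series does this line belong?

Brackett

ΔE = 1240/4052 = 0.3060 eV.
This matches 13.6 × (1/4² − 1/5²), so n_f = 4: the Brackett series.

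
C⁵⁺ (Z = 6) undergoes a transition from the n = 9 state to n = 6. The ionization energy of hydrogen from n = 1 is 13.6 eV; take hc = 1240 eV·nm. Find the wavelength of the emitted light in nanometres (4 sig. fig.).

For Z = 6 the level energies scale as Z², so the effective Rydberg energy is 13.6 × 36 = 489.6 eV.
ΔE = 489.6 × (1/6² − 1/9²) = 489.6 × 0.01543 = 7.556 eV.
λ = hc/ΔE = 1240 / 7.556 = 164.1 nm.

164.1 nm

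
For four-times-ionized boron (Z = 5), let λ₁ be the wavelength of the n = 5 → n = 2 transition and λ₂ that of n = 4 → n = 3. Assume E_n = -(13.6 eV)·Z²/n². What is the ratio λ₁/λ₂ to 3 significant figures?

0.231

λ ∝ 1/ΔE ∝ 1/(1/n_f² − 1/n_i²), and the Z² and hc factors cancel in the ratio.
λ₁/λ₂ = (1/3² − 1/4²)/(1/2² − 1/5²) = 0.04861/0.2100 = 0.231.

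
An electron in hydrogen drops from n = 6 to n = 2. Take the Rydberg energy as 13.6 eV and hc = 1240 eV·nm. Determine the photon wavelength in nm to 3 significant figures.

ΔE = 13.60 × (1/2² − 1/6²) = 13.60 × 0.2222 = 3.022 eV.
λ = hc/ΔE = 1240 / 3.022 = 410 nm.
This line belongs to the Balmer series.

410 nm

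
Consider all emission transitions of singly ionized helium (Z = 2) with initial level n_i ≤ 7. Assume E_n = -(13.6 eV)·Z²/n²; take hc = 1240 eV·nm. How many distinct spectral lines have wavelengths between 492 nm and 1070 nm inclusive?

Enumerate all n_i → n_f pairs with 1 ≤ n_f < n_i ≤ 7 and compute λ = 1240 / [13.6·4·(1/n_f² − 1/n_i²)].
Lines falling in [492, 1070] nm: 7→4 (541.5 nm), 6→4 (656.5 nm), 5→4 (1013 nm).

3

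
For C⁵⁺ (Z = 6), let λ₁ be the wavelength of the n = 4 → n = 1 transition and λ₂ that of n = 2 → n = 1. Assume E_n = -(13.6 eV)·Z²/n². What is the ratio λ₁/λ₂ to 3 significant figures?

0.800

λ ∝ 1/ΔE ∝ 1/(1/n_f² − 1/n_i²), and the Z² and hc factors cancel in the ratio.
λ₁/λ₂ = (1/1² − 1/2²)/(1/1² − 1/4²) = 0.7500/0.9375 = 0.800.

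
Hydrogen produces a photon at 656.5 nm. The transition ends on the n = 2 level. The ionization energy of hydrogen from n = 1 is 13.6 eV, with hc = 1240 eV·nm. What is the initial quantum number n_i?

The photon energy is ΔE = hc/λ = 1240 / 656.5 = 1.889 eV.
With Z = 1, ΔE = 13.60 × (1/n_f² − 1/n_i²), so 1/n_f² − 1/n_i² = 0.1389.
With n_f = 2: 1/n_i² = 1/4 − 0.1389 = 0.1111, so n_i ≈ 3.00.

n_i = 3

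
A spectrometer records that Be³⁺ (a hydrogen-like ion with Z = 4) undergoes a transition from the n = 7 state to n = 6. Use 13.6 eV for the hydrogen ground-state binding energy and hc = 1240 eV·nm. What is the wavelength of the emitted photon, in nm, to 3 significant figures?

773 nm

For Z = 4 the level energies scale as Z², so the effective Rydberg energy is 13.6 × 16 = 217.6 eV.
ΔE = 217.6 × (1/6² − 1/7²) = 217.6 × 0.007370 = 1.604 eV.
λ = hc/ΔE = 1240 / 1.604 = 773 nm.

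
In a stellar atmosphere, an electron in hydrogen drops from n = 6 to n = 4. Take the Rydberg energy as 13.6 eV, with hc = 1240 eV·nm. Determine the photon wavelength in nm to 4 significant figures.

2626 nm

ΔE = 13.60 × (1/4² − 1/6²) = 13.60 × 0.03472 = 0.4722 eV.
λ = hc/ΔE = 1240 / 0.4722 = 2626 nm.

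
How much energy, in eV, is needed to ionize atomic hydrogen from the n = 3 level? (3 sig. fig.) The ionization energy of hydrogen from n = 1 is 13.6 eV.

E_3 = −13.60/9 = −1.51 eV, so ionization (to E = 0) requires 1.51 eV.

1.51 eV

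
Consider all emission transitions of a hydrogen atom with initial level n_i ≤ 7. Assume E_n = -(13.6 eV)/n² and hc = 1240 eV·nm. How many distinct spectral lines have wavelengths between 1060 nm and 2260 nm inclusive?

Enumerate all n_i → n_f pairs with 1 ≤ n_f < n_i ≤ 7 and compute λ = 1240 / [13.6·1·(1/n_f² − 1/n_i²)].
Lines falling in [1060, 2260] nm: 6→3 (1094 nm), 5→3 (1282 nm), 4→3 (1876 nm), 7→4 (2166 nm).

4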